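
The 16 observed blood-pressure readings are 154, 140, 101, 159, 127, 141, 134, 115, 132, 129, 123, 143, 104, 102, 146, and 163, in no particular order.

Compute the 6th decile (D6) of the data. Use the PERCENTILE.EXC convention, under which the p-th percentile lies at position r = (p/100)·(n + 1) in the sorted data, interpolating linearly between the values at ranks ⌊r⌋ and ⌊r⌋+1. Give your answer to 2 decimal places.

140.20

Sorted: 101, 102, 104, 115, 123, 127, 129, 132, 134, 140, 141, 143, 146, 154, 159, 163.
n = 16.
r = (60/100)·(16 + 1) = 10.2.
Rank 10 is 140 and rank 11 is 141.
Interpolate: 140 + 0.2·(141 − 140) = 140 + 0.2·1 = 140.2.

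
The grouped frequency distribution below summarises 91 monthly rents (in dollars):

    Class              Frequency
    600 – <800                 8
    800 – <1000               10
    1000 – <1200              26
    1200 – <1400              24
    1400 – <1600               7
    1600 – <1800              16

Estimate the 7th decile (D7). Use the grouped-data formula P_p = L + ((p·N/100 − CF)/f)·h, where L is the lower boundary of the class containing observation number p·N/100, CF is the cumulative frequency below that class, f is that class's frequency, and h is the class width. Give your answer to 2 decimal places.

N = 91; target position k = 70/100 · 91 = 63.7.
Cumulative frequencies: 8, 18, 44, 68, 75, 91.
Observation 63.7 falls in the class 1200 – <1400.
L = 1200, CF = 44, f = 24, h = 200.
P70 = 1200 + ((63.7 − 44)/24)·200 = 1200 + 164.167 = 1364.17.

1364.17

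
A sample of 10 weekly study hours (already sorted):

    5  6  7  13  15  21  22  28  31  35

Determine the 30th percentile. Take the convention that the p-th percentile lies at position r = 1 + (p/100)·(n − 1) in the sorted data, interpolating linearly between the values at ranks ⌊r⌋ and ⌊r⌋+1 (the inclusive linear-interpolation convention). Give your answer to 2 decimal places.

n = 10.
r = 1 + (30/100)·(10 − 1) = 1 + 2.7 = 3.7.
Rank 3 is 7 and rank 4 is 13.
Interpolate: 7 + 0.7·(13 − 7) = 7 + 0.7·6 = 11.2.

11.20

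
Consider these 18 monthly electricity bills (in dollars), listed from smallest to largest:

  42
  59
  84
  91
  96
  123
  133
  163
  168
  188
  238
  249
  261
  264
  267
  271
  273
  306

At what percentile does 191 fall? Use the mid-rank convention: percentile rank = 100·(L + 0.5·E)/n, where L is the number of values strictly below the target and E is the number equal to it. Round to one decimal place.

55.6

Count below 191: L = 10; count equal: E = 0; n = 18.
Percentile rank = 100·(10 + 0.5·0)/18 = 100·10/18 = 55.56.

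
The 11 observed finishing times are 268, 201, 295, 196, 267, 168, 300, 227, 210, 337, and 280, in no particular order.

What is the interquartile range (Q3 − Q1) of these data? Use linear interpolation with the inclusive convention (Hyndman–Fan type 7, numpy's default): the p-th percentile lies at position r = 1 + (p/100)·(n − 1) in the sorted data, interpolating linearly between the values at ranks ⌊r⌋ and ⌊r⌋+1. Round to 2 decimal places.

Sorted: 168, 196, 201, 210, 227, 267, 268, 280, 295, 300, 337.
n = 11.
P25: r = 3.5; ranks 3–4 are 201, 210; interpolating gives 205.5.
P75: r = 8.5; ranks 8–9 are 280, 295; interpolating gives 287.5.
Difference: 287.5 − 205.5 = 82.

82.00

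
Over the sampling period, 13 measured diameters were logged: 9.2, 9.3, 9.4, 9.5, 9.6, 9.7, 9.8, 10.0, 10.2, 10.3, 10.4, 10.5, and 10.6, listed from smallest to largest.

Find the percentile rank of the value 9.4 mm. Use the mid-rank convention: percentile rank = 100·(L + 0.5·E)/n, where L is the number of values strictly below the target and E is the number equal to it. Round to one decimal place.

Count below 9.4: L = 2; count equal: E = 1; n = 13.
Percentile rank = 100·(2 + 0.5·1)/13 = 100·2.5/13 = 19.23.

19.2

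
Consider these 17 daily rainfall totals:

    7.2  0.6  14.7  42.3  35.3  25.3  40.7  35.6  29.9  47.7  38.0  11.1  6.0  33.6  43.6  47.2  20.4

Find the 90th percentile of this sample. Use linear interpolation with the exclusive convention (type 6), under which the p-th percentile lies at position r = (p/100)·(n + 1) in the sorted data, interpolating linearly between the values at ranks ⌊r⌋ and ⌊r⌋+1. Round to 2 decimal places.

47.30

Sorted: 0.6, 6.0, 7.2, 11.1, 14.7, 20.4, 25.3, 29.9, 33.6, 35.3, 35.6, 38.0, 40.7, 42.3, 43.6, 47.2, 47.7.
n = 17.
r = (90/100)·(17 + 1) = 16.2.
Rank 16 is 47.2 and rank 17 is 47.7.
Interpolate: 47.2 + 0.2·(47.7 − 47.2) = 47.2 + 0.2·0.5 = 47.3.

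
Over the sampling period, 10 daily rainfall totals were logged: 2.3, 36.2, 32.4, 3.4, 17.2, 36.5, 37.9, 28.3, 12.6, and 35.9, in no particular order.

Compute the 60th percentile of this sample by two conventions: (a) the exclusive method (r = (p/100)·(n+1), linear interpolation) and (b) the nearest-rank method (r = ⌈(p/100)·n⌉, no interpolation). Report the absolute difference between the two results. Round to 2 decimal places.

Sorted: 2.3, 3.4, 12.6, 17.2, 28.3, 32.4, 35.9, 36.2, 36.5, 37.9.
n = 10.
(a) r = 6.6; between ranks 6 (32.4) and 7 (35.9): 34.5.
(b) the nearest-rank method: rank 6 → 32.4.
|34.5 − 32.4| = 2.1.

2.10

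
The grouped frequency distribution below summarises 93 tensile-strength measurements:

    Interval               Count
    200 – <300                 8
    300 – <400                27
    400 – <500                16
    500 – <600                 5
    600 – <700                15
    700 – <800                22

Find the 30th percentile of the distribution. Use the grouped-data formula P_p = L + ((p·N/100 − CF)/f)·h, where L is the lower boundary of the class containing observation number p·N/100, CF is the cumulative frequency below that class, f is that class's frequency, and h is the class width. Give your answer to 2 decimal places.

373.70

N = 93; target position k = 30/100 · 93 = 27.9.
Cumulative frequencies: 8, 35, 51, 56, 71, 93.
Observation 27.9 falls in the class 300 – <400.
L = 300, CF = 8, f = 27, h = 100.
P30 = 300 + ((27.9 − 8)/27)·100 = 300 + 73.7037 = 373.704.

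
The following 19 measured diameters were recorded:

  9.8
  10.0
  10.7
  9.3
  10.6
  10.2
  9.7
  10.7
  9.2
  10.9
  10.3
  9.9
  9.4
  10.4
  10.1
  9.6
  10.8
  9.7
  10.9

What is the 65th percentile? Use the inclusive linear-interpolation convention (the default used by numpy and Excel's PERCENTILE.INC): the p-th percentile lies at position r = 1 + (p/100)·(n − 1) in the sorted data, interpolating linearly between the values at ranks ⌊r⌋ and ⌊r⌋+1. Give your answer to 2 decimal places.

10.37

Sorted: 9.2, 9.3, 9.4, 9.6, 9.7, 9.7, 9.8, 9.9, 10.0, 10.1, 10.2, 10.3, 10.4, 10.6, 10.7, 10.7, 10.8, 10.9, 10.9.
n = 19.
r = 1 + (65/100)·(19 − 1) = 1 + 11.7 = 12.7.
Rank 12 is 10.3 and rank 13 is 10.4.
Interpolate: 10.3 + 0.7·(10.4 − 10.3) = 10.3 + 0.7·0.1 = 10.37.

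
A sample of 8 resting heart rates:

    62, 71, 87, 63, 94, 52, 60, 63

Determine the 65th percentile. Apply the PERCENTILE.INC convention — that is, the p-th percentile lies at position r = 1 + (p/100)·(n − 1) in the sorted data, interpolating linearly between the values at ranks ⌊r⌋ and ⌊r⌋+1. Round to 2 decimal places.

67.40

Sorted: 52, 60, 62, 63, 63, 71, 87, 94.
n = 8.
r = 1 + (65/100)·(8 − 1) = 1 + 4.55 = 5.55.
Rank 5 is 63 and rank 6 is 71.
Interpolate: 63 + 0.55·(71 − 63) = 63 + 0.55·8 = 67.4.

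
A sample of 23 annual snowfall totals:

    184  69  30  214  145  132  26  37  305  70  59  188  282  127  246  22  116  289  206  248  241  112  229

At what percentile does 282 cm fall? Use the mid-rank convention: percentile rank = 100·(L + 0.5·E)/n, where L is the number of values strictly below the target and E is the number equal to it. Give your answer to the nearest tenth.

89.1

Sorted: 22, 26, 30, 37, 59, 69, 70, 112, 116, 127, 132, 145, 184, 188, 206, 214, 229, 241, 246, 248, 282, 289, 305.
Count below 282: L = 20; count equal: E = 1; n = 23.
Percentile rank = 100·(20 + 0.5·1)/23 = 100·20.5/23 = 89.13.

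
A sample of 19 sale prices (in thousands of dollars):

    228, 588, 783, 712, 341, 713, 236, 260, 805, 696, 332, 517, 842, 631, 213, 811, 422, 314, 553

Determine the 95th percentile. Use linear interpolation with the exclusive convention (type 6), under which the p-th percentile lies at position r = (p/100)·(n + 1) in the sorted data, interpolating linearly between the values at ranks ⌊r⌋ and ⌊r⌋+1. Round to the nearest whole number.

842

Sorted: 213, 228, 236, 260, 314, 332, 341, 422, 517, 553, 588, 631, 696, 712, 713, 783, 805, 811, 842.
n = 19.
r = (95/100)·(19 + 1) = 19.
r is an integer, so P95 is the value at rank 19: 842.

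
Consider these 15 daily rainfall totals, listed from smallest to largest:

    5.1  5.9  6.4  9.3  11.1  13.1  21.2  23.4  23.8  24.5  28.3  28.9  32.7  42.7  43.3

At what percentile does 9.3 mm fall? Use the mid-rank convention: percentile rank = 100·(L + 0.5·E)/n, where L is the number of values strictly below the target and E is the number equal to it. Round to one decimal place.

Count below 9.3: L = 3; count equal: E = 1; n = 15.
Percentile rank = 100·(3 + 0.5·1)/15 = 100·3.5/15 = 23.33.

23.3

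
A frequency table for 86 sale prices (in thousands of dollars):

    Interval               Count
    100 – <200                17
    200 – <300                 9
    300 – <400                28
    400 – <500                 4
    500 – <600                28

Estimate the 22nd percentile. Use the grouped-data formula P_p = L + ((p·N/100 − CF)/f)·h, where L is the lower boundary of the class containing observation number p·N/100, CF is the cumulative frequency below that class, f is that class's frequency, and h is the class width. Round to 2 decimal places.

221.33

N = 86; target position k = 22/100 · 86 = 18.92.
Cumulative frequencies: 17, 26, 54, 58, 86.
Observation 18.92 falls in the class 200 – <300.
L = 200, CF = 17, f = 9, h = 100.
P22 = 200 + ((18.92 − 17)/9)·100 = 200 + 21.3333 = 221.333.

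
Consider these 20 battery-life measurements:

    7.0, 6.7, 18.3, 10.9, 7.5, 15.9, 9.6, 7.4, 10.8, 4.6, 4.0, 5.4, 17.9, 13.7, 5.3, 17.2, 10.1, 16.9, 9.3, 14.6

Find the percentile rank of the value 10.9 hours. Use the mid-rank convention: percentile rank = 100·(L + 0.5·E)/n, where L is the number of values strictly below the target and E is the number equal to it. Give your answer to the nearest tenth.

Sorted: 4.0, 4.6, 5.3, 5.4, 6.7, 7.0, 7.4, 7.5, 9.3, 9.6, 10.1, 10.8, 10.9, 13.7, 14.6, 15.9, 16.9, 17.2, 17.9, 18.3.
Count below 10.9: L = 12; count equal: E = 1; n = 20.
Percentile rank = 100·(12 + 0.5·1)/20 = 100·12.5/20 = 62.5.

62.5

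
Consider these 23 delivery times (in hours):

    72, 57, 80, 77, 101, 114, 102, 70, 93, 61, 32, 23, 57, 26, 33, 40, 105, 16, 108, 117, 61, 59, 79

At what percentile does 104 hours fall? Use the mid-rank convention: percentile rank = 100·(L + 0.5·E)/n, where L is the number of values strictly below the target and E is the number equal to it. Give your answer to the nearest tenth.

Sorted: 16, 23, 26, 32, 33, 40, 57, 57, 59, 61, 61, 70, 72, 77, 79, 80, 93, 101, 102, 105, 108, 114, 117.
Count below 104: L = 19; count equal: E = 0; n = 23.
Percentile rank = 100·(19 + 0.5·0)/23 = 100·19/23 = 82.61.

82.6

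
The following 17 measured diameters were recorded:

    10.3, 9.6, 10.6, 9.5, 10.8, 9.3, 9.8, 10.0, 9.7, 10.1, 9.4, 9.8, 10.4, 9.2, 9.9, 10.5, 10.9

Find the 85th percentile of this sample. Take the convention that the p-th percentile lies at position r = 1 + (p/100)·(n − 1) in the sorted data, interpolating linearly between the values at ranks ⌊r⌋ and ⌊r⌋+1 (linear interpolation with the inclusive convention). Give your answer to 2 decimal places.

10.56

Sorted: 9.2, 9.3, 9.4, 9.5, 9.6, 9.7, 9.8, 9.8, 9.9, 10.0, 10.1, 10.3, 10.4, 10.5, 10.6, 10.8, 10.9.
n = 17.
r = 1 + (85/100)·(17 − 1) = 1 + 13.6 = 14.6.
Rank 14 is 10.5 and rank 15 is 10.6.
Interpolate: 10.5 + 0.6·(10.6 − 10.5) = 10.5 + 0.6·0.1 = 10.56.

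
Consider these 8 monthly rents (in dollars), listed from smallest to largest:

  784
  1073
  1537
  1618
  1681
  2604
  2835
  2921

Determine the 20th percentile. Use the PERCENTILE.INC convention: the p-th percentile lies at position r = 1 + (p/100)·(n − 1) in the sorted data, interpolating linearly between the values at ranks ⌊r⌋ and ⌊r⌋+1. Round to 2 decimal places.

1258.60

n = 8.
r = 1 + (20/100)·(8 − 1) = 1 + 1.4 = 2.4.
Rank 2 is 1073 and rank 3 is 1537.
Interpolate: 1073 + 0.4·(1537 − 1073) = 1073 + 0.4·464 = 1258.6.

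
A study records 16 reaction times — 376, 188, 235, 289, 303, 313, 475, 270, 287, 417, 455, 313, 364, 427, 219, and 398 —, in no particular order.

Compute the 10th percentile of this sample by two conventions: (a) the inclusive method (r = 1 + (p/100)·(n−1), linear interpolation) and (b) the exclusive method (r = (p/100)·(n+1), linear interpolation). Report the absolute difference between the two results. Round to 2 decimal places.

17.30

Sorted: 188, 219, 235, 270, 287, 289, 303, 313, 313, 364, 376, 398, 417, 427, 455, 475.
n = 16.
(a) r = 2.5; between ranks 2 (219) and 3 (235): 227.
(b) r = 1.7; between ranks 1 (188) and 2 (219): 209.7.
|227 − 209.7| = 17.3.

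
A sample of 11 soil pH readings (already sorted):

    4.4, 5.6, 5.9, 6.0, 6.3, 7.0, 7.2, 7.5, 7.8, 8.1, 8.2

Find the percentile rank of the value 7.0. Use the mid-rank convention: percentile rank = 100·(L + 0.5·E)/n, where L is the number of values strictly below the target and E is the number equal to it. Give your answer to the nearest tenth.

Count below 7.0: L = 5; count equal: E = 1; n = 11.
Percentile rank = 100·(5 + 0.5·1)/11 = 100·5.5/11 = 50.

50.0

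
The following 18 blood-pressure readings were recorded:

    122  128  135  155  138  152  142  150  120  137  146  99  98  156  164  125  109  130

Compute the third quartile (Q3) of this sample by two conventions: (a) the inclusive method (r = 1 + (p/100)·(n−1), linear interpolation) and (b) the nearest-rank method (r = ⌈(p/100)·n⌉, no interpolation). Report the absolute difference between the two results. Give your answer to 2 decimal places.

Sorted: 98, 99, 109, 120, 122, 125, 128, 130, 135, 137, 138, 142, 146, 150, 152, 155, 156, 164.
n = 18.
(a) r = 13.75; between ranks 13 (146) and 14 (150): 149.
(b) the nearest-rank method: rank 14 → 150.
|149 − 150| = 1.

1.00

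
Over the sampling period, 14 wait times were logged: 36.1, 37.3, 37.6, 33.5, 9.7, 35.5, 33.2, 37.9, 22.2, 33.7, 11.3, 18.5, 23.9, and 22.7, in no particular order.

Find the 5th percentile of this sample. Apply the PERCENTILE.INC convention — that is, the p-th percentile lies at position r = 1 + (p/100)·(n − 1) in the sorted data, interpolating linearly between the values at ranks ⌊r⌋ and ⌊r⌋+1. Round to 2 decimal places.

10.74

Sorted: 9.7, 11.3, 18.5, 22.2, 22.7, 23.9, 33.2, 33.5, 33.7, 35.5, 36.1, 37.3, 37.6, 37.9.
n = 14.
r = 1 + (5/100)·(14 − 1) = 1 + 0.65 = 1.65.
Rank 1 is 9.7 and rank 2 is 11.3.
Interpolate: 9.7 + 0.65·(11.3 − 9.7) = 9.7 + 0.65·1.6 = 10.74.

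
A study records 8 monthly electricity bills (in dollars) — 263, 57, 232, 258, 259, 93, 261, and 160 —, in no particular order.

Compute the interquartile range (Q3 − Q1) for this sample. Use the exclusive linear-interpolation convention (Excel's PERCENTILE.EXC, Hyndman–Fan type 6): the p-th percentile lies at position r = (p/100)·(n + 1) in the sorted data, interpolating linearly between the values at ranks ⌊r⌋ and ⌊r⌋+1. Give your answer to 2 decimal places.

Sorted: 57, 93, 160, 232, 258, 259, 261, 263.
n = 8.
P25: r = 2.25; ranks 2–3 are 93, 160; interpolating gives 109.75.
P75: r = 6.75; ranks 6–7 are 259, 261; interpolating gives 260.5.
Difference: 260.5 − 109.75 = 150.75.

150.75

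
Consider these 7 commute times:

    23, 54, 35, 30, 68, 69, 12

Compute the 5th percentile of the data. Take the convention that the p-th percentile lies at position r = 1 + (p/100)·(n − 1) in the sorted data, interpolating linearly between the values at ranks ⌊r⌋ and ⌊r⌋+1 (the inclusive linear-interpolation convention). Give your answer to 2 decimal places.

Sorted: 12, 23, 30, 35, 54, 68, 69.
n = 7.
r = 1 + (5/100)·(7 − 1) = 1 + 0.3 = 1.3.
Rank 1 is 12 and rank 2 is 23.
Interpolate: 12 + 0.3·(23 − 12) = 12 + 0.3·11 = 15.3.

15.30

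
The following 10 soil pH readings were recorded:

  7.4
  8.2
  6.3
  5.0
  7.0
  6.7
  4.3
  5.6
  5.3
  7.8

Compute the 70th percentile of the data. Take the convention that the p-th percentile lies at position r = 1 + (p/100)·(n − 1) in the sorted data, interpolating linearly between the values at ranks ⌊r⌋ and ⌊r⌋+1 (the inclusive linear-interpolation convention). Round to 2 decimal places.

7.12

Sorted: 4.3, 5.0, 5.3, 5.6, 6.3, 6.7, 7.0, 7.4, 7.8, 8.2.
n = 10.
r = 1 + (70/100)·(10 − 1) = 1 + 6.3 = 7.3.
Rank 7 is 7.0 and rank 8 is 7.4.
Interpolate: 7.0 + 0.3·(7.4 − 7.0) = 7.0 + 0.3·0.4 = 7.12.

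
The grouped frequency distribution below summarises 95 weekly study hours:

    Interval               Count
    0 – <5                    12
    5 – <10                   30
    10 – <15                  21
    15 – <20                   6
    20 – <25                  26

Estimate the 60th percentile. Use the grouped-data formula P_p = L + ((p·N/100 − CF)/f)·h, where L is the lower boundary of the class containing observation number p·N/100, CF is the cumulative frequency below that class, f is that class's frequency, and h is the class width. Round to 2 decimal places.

13.57

N = 95; target position k = 60/100 · 95 = 57.
Cumulative frequencies: 12, 42, 63, 69, 95.
Observation 57 falls in the class 10 – <15.
L = 10, CF = 42, f = 21, h = 5.
P60 = 10 + ((57 − 42)/21)·5 = 10 + 3.57143 = 13.5714.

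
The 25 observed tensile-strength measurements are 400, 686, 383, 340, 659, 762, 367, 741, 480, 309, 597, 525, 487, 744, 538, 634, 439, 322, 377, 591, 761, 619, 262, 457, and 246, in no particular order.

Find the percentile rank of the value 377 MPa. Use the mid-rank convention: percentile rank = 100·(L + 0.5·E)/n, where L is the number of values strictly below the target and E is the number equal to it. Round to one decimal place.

Sorted: 246, 262, 309, 322, 340, 367, 377, 383, 400, 439, 457, 480, 487, 525, 538, 591, 597, 619, 634, 659, 686, 741, 744, 761, 762.
Count below 377: L = 6; count equal: E = 1; n = 25.
Percentile rank = 100·(6 + 0.5·1)/25 = 100·6.5/25 = 26.

26.0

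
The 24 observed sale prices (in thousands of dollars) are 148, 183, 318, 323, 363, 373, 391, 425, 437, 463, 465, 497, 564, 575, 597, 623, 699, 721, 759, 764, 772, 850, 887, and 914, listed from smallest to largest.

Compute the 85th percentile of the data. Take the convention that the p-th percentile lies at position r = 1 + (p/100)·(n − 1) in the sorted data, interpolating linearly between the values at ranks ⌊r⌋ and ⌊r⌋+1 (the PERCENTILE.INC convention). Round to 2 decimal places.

768.40

n = 24.
r = 1 + (85/100)·(24 − 1) = 1 + 19.55 = 20.55.
Rank 20 is 764 and rank 21 is 772.
Interpolate: 764 + 0.55·(772 − 764) = 764 + 0.55·8 = 768.4.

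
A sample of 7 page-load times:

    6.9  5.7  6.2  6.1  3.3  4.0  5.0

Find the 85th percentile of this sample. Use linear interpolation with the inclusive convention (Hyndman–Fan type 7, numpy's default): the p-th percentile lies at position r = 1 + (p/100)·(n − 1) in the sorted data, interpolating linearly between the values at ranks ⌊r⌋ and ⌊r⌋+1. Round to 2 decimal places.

Sorted: 3.3, 4.0, 5.0, 5.7, 6.1, 6.2, 6.9.
n = 7.
r = 1 + (85/100)·(7 − 1) = 1 + 5.1 = 6.1.
Rank 6 is 6.2 and rank 7 is 6.9.
Interpolate: 6.2 + 0.1·(6.9 − 6.2) = 6.2 + 0.1·0.7 = 6.27.

6.27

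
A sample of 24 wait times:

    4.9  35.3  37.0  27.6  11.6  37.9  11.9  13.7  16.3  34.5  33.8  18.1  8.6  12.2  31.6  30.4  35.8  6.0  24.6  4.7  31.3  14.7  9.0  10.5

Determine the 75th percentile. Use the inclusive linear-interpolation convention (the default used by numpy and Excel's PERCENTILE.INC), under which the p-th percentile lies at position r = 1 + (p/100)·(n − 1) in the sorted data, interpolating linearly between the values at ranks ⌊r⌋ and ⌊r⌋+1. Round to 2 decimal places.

32.15

Sorted: 4.7, 4.9, 6.0, 8.6, 9.0, 10.5, 11.6, 11.9, 12.2, 13.7, 14.7, 16.3, 18.1, 24.6, 27.6, 30.4, 31.3, 31.6, 33.8, 34.5, 35.3, 35.8, 37.0, 37.9.
n = 24.
r = 1 + (75/100)·(24 − 1) = 1 + 17.25 = 18.25.
Rank 18 is 31.6 and rank 19 is 33.8.
Interpolate: 31.6 + 0.25·(33.8 − 31.6) = 31.6 + 0.25·2.2 = 32.15.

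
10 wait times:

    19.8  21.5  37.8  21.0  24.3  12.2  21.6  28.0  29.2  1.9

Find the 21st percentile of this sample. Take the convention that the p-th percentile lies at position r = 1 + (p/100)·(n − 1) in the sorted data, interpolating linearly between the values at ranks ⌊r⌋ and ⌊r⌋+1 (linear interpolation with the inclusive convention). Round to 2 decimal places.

18.96

Sorted: 1.9, 12.2, 19.8, 21.0, 21.5, 21.6, 24.3, 28.0, 29.2, 37.8.
n = 10.
r = 1 + (21/100)·(10 − 1) = 1 + 1.89 = 2.89.
Rank 2 is 12.2 and rank 3 is 19.8.
Interpolate: 12.2 + 0.89·(19.8 − 12.2) = 12.2 + 0.89·7.6 = 18.964.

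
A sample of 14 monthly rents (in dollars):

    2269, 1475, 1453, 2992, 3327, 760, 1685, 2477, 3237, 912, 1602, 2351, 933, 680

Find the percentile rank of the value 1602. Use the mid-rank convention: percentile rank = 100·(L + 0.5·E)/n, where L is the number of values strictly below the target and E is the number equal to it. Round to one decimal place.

46.4

Sorted: 680, 760, 912, 933, 1453, 1475, 1602, 1685, 2269, 2351, 2477, 2992, 3237, 3327.
Count below 1602: L = 6; count equal: E = 1; n = 14.
Percentile rank = 100·(6 + 0.5·1)/14 = 100·6.5/14 = 46.43.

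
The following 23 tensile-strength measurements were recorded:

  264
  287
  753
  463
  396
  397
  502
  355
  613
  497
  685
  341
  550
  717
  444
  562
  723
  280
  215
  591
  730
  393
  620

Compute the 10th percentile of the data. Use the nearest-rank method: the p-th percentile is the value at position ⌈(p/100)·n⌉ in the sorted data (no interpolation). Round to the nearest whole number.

Sorted: 215, 264, 280, 287, 341, 355, 393, 396, 397, 444, 463, 497, 502, 550, 562, 591, 613, 620, 685, 717, 723, 730, 753.
n = 23.
Position = ⌈10/100 · 23⌉ = ⌈2.3⌉ = 3.
The value at rank 3 is 280.

280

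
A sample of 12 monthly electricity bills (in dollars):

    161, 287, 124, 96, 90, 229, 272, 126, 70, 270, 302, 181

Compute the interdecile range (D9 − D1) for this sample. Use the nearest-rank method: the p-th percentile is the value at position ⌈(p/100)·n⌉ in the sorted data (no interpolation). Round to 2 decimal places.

Sorted: 70, 90, 96, 124, 126, 161, 181, 229, 270, 272, 287, 302.
n = 12.
P10: rank ⌈10/100·12⌉ = 2 → 90.
P90: rank ⌈90/100·12⌉ = 11 → 287.
Difference: 287 − 90 = 197.

197.00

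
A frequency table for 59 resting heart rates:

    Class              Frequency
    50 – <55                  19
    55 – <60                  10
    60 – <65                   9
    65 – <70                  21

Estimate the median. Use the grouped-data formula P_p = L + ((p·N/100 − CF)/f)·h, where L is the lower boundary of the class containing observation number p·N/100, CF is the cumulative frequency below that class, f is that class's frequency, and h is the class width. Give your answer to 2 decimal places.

N = 59; target position k = 50/100 · 59 = 29.5.
Cumulative frequencies: 19, 29, 38, 59.
Observation 29.5 falls in the class 60 – <65.
L = 60, CF = 29, f = 9, h = 5.
P50 = 60 + ((29.5 − 29)/9)·5 = 60 + 0.277778 = 60.2778.

60.28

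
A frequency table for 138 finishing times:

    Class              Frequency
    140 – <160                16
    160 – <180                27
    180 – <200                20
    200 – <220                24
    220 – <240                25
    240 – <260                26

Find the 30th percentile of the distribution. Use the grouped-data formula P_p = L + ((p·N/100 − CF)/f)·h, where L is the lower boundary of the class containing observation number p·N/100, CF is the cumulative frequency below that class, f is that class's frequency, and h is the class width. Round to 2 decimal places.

178.81

N = 138; target position k = 30/100 · 138 = 41.4.
Cumulative frequencies: 16, 43, 63, 87, 112, 138.
Observation 41.4 falls in the class 160 – <180.
L = 160, CF = 16, f = 27, h = 20.
P30 = 160 + ((41.4 − 16)/27)·20 = 160 + 18.8148 = 178.815.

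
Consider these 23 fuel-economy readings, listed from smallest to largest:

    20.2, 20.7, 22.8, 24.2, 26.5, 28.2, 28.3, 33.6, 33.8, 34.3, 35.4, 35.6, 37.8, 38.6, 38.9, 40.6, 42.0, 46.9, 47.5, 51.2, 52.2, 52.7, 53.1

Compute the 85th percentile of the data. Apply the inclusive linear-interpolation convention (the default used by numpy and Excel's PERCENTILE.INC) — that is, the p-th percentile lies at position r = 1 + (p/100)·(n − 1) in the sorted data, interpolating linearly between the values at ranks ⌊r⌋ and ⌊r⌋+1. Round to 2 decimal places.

n = 23.
r = 1 + (85/100)·(23 − 1) = 1 + 18.7 = 19.7.
Rank 19 is 47.5 and rank 20 is 51.2.
Interpolate: 47.5 + 0.7·(51.2 − 47.5) = 47.5 + 0.7·3.7 = 50.09.

50.09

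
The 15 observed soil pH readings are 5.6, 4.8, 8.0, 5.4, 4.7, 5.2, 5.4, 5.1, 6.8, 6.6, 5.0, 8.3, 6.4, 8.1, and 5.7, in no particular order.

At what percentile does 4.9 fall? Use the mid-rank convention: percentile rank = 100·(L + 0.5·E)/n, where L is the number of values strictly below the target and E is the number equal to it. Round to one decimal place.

13.3

Sorted: 4.7, 4.8, 5.0, 5.1, 5.2, 5.4, 5.4, 5.6, 5.7, 6.4, 6.6, 6.8, 8.0, 8.1, 8.3.
Count below 4.9: L = 2; count equal: E = 0; n = 15.
Percentile rank = 100·(2 + 0.5·0)/15 = 100·2/15 = 13.33.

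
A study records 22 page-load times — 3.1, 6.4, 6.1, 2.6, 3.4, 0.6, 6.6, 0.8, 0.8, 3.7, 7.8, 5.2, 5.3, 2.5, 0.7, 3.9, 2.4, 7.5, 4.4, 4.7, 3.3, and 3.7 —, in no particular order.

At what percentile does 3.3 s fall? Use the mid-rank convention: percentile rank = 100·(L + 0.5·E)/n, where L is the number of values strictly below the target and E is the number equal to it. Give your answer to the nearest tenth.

Sorted: 0.6, 0.7, 0.8, 0.8, 2.4, 2.5, 2.6, 3.1, 3.3, 3.4, 3.7, 3.7, 3.9, 4.4, 4.7, 5.2, 5.3, 6.1, 6.4, 6.6, 7.5, 7.8.
Count below 3.3: L = 8; count equal: E = 1; n = 22.
Percentile rank = 100·(8 + 0.5·1)/22 = 100·8.5/22 = 38.64.

38.6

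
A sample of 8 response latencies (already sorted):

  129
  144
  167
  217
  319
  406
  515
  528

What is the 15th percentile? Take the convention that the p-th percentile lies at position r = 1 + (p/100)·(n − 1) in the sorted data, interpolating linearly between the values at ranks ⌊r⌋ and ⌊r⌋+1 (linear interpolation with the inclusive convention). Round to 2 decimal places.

145.15

n = 8.
r = 1 + (15/100)·(8 − 1) = 1 + 1.05 = 2.05.
Rank 2 is 144 and rank 3 is 167.
Interpolate: 144 + 0.05·(167 − 144) = 144 + 0.05·23 = 145.15.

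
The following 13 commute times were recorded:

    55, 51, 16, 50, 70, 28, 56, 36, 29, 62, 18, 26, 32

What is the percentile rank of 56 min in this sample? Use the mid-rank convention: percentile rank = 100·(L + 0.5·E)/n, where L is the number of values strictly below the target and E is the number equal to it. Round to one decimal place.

80.8

Sorted: 16, 18, 26, 28, 29, 32, 36, 50, 51, 55, 56, 62, 70.
Count below 56: L = 10; count equal: E = 1; n = 13.
Percentile rank = 100·(10 + 0.5·1)/13 = 100·10.5/13 = 80.77.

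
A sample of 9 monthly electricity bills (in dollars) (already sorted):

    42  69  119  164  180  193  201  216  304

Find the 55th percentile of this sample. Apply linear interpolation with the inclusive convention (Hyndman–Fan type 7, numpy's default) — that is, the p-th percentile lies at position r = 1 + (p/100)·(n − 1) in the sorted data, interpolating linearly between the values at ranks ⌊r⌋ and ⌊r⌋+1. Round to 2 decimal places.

n = 9.
r = 1 + (55/100)·(9 − 1) = 1 + 4.4 = 5.4.
Rank 5 is 180 and rank 6 is 193.
Interpolate: 180 + 0.4·(193 − 180) = 180 + 0.4·13 = 185.2.

185.20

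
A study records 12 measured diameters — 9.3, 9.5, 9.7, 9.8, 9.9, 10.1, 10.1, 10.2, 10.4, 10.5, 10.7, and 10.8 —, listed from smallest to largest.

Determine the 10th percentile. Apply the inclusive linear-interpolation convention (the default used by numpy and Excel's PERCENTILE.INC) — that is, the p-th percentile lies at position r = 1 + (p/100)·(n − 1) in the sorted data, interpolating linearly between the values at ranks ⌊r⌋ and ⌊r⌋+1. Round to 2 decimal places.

n = 12.
r = 1 + (10/100)·(12 − 1) = 1 + 1.1 = 2.1.
Rank 2 is 9.5 and rank 3 is 9.7.
Interpolate: 9.5 + 0.1·(9.7 − 9.5) = 9.5 + 0.1·0.2 = 9.52.

9.52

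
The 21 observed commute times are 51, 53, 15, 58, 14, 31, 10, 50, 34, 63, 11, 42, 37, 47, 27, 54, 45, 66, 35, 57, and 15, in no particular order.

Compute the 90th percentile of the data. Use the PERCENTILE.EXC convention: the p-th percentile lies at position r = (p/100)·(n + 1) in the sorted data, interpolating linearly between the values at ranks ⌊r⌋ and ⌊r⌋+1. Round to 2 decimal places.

62.00

Sorted: 10, 11, 14, 15, 15, 27, 31, 34, 35, 37, 42, 45, 47, 50, 51, 53, 54, 57, 58, 63, 66.
n = 21.
r = (90/100)·(21 + 1) = 19.8.
Rank 19 is 58 and rank 20 is 63.
Interpolate: 58 + 0.8·(63 − 58) = 58 + 0.8·5 = 62.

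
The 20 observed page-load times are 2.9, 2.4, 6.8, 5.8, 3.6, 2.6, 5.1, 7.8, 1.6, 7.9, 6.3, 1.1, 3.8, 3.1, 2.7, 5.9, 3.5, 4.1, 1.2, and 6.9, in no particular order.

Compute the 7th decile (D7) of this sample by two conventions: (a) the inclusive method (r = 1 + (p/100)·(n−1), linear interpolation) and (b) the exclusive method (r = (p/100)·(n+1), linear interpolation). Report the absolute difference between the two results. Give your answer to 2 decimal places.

Sorted: 1.1, 1.2, 1.6, 2.4, 2.6, 2.7, 2.9, 3.1, 3.5, 3.6, 3.8, 4.1, 5.1, 5.8, 5.9, 6.3, 6.8, 6.9, 7.8, 7.9.
n = 20.
(a) r = 14.3; between ranks 14 (5.8) and 15 (5.9): 5.83.
(b) r = 14.7; between ranks 14 (5.8) and 15 (5.9): 5.87.
|5.83 − 5.87| = 0.04.

0.04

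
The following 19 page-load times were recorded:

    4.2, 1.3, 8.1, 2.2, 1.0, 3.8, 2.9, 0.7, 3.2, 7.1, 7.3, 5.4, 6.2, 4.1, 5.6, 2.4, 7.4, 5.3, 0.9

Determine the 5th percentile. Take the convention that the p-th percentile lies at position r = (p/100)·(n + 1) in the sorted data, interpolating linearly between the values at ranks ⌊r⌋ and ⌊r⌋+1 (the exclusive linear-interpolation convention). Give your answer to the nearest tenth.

0.7

Sorted: 0.7, 0.9, 1.0, 1.3, 2.2, 2.4, 2.9, 3.2, 3.8, 4.1, 4.2, 5.3, 5.4, 5.6, 6.2, 7.1, 7.3, 7.4, 8.1.
n = 19.
r = (5/100)·(19 + 1) = 1.
r is an integer, so P5 is the value at rank 1: 0.7.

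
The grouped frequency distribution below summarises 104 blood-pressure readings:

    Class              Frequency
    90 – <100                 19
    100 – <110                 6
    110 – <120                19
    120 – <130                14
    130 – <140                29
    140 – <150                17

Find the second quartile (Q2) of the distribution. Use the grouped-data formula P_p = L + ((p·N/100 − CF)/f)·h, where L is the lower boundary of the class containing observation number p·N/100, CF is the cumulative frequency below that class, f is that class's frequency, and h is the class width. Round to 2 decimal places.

125.71

N = 104; target position k = 50/100 · 104 = 52.
Cumulative frequencies: 19, 25, 44, 58, 87, 104.
Observation 52 falls in the class 120 – <130.
L = 120, CF = 44, f = 14, h = 10.
P50 = 120 + ((52 − 44)/14)·10 = 120 + 5.71429 = 125.714.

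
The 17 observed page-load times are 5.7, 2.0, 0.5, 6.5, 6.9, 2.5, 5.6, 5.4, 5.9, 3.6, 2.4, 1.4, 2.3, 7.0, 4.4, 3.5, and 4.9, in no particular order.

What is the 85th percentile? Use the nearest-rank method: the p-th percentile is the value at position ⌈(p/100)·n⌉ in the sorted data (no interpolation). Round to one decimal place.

Sorted: 0.5, 1.4, 2.0, 2.3, 2.4, 2.5, 3.5, 3.6, 4.4, 4.9, 5.4, 5.6, 5.7, 5.9, 6.5, 6.9, 7.0.
n = 17.
Position = ⌈85/100 · 17⌉ = ⌈14.45⌉ = 15.
The value at rank 15 is 6.5.

6.5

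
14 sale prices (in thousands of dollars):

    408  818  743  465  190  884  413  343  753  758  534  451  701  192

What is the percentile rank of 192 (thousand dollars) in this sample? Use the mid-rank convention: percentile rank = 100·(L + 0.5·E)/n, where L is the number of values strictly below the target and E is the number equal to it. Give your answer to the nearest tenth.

Sorted: 190, 192, 343, 408, 413, 451, 465, 534, 701, 743, 753, 758, 818, 884.
Count below 192: L = 1; count equal: E = 1; n = 14.
Percentile rank = 100·(1 + 0.5·1)/14 = 100·1.5/14 = 10.71.

10.7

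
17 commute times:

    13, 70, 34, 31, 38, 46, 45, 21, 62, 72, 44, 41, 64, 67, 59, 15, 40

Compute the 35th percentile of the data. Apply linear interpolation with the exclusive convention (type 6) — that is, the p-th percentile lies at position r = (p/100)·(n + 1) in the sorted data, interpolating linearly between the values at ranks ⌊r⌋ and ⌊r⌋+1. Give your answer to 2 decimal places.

Sorted: 13, 15, 21, 31, 34, 38, 40, 41, 44, 45, 46, 59, 62, 64, 67, 70, 72.
n = 17.
r = (35/100)·(17 + 1) = 6.3.
Rank 6 is 38 and rank 7 is 40.
Interpolate: 38 + 0.3·(40 − 38) = 38 + 0.3·2 = 38.6.

38.60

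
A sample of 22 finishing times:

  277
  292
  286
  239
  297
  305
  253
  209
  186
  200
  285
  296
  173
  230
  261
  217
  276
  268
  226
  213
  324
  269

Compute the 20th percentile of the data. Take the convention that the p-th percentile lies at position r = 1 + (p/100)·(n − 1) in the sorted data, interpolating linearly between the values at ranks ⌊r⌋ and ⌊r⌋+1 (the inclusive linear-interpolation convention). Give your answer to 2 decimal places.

213.80

Sorted: 173, 186, 200, 209, 213, 217, 226, 230, 239, 253, 261, 268, 269, 276, 277, 285, 286, 292, 296, 297, 305, 324.
n = 22.
r = 1 + (20/100)·(22 − 1) = 1 + 4.2 = 5.2.
Rank 5 is 213 and rank 6 is 217.
Interpolate: 213 + 0.2·(217 − 213) = 213 + 0.2·4 = 213.8.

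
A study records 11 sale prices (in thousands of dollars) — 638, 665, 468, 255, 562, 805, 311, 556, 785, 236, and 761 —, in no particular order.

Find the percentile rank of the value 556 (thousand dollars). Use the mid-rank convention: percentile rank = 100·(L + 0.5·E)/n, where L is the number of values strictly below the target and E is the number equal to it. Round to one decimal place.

Sorted: 236, 255, 311, 468, 556, 562, 638, 665, 761, 785, 805.
Count below 556: L = 4; count equal: E = 1; n = 11.
Percentile rank = 100·(4 + 0.5·1)/11 = 100·4.5/11 = 40.91.

40.9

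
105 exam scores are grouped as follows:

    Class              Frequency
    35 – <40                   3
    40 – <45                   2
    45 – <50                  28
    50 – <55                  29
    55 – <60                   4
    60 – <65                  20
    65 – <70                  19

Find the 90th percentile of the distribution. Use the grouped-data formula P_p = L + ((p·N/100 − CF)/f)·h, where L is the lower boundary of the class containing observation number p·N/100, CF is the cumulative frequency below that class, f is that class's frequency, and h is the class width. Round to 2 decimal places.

67.24

N = 105; target position k = 90/100 · 105 = 94.5.
Cumulative frequencies: 3, 5, 33, 62, 66, 86, 105.
Observation 94.5 falls in the class 65 – <70.
L = 65, CF = 86, f = 19, h = 5.
P90 = 65 + ((94.5 − 86)/19)·5 = 65 + 2.23684 = 67.2368.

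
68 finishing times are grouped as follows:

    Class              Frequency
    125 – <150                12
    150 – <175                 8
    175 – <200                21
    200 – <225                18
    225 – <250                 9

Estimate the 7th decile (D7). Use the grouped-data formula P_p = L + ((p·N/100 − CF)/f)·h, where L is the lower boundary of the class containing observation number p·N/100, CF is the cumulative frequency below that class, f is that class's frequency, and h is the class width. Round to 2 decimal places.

209.17

N = 68; target position k = 70/100 · 68 = 47.6.
Cumulative frequencies: 12, 20, 41, 59, 68.
Observation 47.6 falls in the class 200 – <225.
L = 200, CF = 41, f = 18, h = 25.
P70 = 200 + ((47.6 − 41)/18)·25 = 200 + 9.16667 = 209.167.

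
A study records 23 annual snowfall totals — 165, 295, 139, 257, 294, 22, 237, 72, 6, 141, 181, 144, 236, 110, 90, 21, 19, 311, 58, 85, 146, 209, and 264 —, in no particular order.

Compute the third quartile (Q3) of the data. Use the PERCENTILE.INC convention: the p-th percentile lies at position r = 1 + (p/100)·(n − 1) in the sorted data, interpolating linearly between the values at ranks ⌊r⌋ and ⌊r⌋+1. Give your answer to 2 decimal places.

Sorted: 6, 19, 21, 22, 58, 72, 85, 90, 110, 139, 141, 144, 146, 165, 181, 209, 236, 237, 257, 264, 294, 295, 311.
n = 23.
r = 1 + (75/100)·(23 − 1) = 1 + 16.5 = 17.5.
Rank 17 is 236 and rank 18 is 237.
Interpolate: 236 + 0.5·(237 − 236) = 236 + 0.5·1 = 236.5.

236.50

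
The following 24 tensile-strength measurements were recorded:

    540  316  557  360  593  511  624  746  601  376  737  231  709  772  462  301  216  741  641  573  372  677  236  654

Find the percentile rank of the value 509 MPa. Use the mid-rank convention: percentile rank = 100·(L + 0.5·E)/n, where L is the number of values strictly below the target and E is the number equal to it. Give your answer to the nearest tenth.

37.5

Sorted: 216, 231, 236, 301, 316, 360, 372, 376, 462, 511, 540, 557, 573, 593, 601, 624, 641, 654, 677, 709, 737, 741, 746, 772.
Count below 509: L = 9; count equal: E = 0; n = 24.
Percentile rank = 100·(9 + 0.5·0)/24 = 100·9/24 = 37.5.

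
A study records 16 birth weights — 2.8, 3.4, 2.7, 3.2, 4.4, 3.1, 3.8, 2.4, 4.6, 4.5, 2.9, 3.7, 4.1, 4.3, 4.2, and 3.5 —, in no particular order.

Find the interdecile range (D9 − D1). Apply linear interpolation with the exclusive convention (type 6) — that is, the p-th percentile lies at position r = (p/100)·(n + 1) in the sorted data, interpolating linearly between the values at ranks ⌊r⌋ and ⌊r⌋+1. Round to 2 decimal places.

Sorted: 2.4, 2.7, 2.8, 2.9, 3.1, 3.2, 3.4, 3.5, 3.7, 3.8, 4.1, 4.2, 4.3, 4.4, 4.5, 4.6.
n = 16.
P10: r = 1.7; ranks 1–2 are 2.4, 2.7; interpolating gives 2.61.
P90: r = 15.3; ranks 15–16 are 4.5, 4.6; interpolating gives 4.53.
Difference: 4.53 − 2.61 = 1.92.

1.92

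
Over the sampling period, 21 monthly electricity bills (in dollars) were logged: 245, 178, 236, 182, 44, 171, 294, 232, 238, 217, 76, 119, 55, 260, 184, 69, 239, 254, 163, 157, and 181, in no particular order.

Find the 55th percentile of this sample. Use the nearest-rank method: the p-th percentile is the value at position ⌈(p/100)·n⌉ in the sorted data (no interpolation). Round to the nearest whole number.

Sorted: 44, 55, 69, 76, 119, 157, 163, 171, 178, 181, 182, 184, 217, 232, 236, 238, 239, 245, 254, 260, 294.
n = 21.
Position = ⌈55/100 · 21⌉ = ⌈11.55⌉ = 12.
The value at rank 12 is 184.

184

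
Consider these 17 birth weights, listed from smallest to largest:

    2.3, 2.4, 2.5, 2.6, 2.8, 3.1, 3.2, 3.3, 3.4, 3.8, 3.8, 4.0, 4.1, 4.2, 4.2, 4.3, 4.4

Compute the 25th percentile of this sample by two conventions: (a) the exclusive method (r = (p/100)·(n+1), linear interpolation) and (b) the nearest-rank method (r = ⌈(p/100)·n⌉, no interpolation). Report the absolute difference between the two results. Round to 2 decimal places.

n = 17.
(a) r = 4.5; between ranks 4 (2.6) and 5 (2.8): 2.7.
(b) the nearest-rank method: rank 5 → 2.8.
|2.7 − 2.8| = 0.1.

0.10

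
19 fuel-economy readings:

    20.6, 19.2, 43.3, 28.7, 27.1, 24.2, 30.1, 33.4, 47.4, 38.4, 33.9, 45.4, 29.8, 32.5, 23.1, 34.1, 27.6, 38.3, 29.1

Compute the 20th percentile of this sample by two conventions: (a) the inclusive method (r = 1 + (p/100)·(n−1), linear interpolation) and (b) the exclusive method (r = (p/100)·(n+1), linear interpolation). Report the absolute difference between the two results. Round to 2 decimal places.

Sorted: 19.2, 20.6, 23.1, 24.2, 27.1, 27.6, 28.7, 29.1, 29.8, 30.1, 32.5, 33.4, 33.9, 34.1, 38.3, 38.4, 43.3, 45.4, 47.4.
n = 19.
(a) r = 4.6; between ranks 4 (24.2) and 5 (27.1): 25.94.
(b) r = 4 → value at rank 4 = 24.2.
|25.94 − 24.2| = 1.74.

1.74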